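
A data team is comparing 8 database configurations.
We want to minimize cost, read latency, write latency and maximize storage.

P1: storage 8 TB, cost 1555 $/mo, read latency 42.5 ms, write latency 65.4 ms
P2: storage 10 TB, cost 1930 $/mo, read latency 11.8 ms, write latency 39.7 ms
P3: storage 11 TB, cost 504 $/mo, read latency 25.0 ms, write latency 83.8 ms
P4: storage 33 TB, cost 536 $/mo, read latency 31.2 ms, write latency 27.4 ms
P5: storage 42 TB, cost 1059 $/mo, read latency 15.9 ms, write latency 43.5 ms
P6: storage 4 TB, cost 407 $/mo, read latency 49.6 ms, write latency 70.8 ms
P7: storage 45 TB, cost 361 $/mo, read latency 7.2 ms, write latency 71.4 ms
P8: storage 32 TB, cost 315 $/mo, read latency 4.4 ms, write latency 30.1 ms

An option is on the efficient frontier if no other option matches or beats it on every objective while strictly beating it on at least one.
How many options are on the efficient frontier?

P1: dominated by P4 (storage 33≥8, cost 536≤1555, read latency 31.2≤42.5, write latency 27.4≤65.4).
P2: dominated by P8 (storage 32≥10, cost 315≤1930, read latency 4.4≤11.8, write latency 30.1≤39.7).
P3: dominated by P7 (storage 45≥11, cost 361≤504, read latency 7.2≤25.0, write latency 71.4≤83.8).
P4: not dominated (best write latency).
P5: not dominated.
P6: dominated by P8 (storage 32≥4, cost 315≤407, read latency 4.4≤49.6, write latency 30.1≤70.8).
P7: not dominated (best storage).
P8: not dominated (best cost).
Pareto-optimal: P4, P5, P7, P8 → 4.

4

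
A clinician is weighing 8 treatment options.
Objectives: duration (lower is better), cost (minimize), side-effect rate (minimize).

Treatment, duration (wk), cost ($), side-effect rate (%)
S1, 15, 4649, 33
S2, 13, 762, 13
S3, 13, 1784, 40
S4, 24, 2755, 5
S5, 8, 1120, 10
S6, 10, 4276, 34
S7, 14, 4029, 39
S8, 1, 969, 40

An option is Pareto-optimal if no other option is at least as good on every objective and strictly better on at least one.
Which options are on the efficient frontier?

S1: dominated by S2 (duration 13≤15, cost 762≤4649, side-effect rate 13≤33).
S2: not dominated (best cost).
S3: dominated by S2 (duration 13≤13, cost 762≤1784, side-effect rate 13≤40).
S4: not dominated (best side-effect rate).
S5: not dominated.
S6: dominated by S5 (duration 8≤10, cost 1120≤4276, side-effect rate 10≤34).
S7: dominated by S2 (duration 13≤14, cost 762≤4029, side-effect rate 13≤39).
S8: not dominated (best duration).

S2, S4, S5, S8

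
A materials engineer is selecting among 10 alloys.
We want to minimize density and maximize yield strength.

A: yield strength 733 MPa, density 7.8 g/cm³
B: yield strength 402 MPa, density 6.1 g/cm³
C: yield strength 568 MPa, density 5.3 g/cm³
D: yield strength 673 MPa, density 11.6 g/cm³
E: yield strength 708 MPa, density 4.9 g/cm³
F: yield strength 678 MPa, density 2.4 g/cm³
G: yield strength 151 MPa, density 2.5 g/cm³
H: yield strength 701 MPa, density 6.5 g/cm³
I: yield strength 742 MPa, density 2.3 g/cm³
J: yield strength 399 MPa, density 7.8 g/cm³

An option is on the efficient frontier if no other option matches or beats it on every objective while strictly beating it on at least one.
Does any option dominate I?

A: worse on yield strength (733 vs 742).
B: worse on yield strength (402 vs 742).
C: worse on yield strength (568 vs 742).
D: worse on yield strength (673 vs 742).
E: worse on yield strength (708 vs 742).
F: worse on yield strength (678 vs 742).
G: worse on yield strength (151 vs 742).
H: worse on yield strength (701 vs 742).
J: worse on yield strength (399 vs 742).
No option is at least as good as I on every objective and strictly better on one.

No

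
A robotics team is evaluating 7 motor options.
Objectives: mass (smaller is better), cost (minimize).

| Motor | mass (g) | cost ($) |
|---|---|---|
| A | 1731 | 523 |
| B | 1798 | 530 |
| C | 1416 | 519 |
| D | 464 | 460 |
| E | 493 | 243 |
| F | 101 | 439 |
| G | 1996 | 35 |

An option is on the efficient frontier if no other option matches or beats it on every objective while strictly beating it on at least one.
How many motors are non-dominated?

3

A: dominated by C (mass 1416≤1731, cost 519≤523).
B: dominated by A (mass 1731≤1798, cost 523≤530).
C: dominated by D (mass 464≤1416, cost 460≤519).
D: dominated by F (mass 101≤464, cost 439≤460).
E: not dominated.
F: not dominated (best mass).
G: not dominated (best cost).
Pareto-optimal: E, F, G → 3.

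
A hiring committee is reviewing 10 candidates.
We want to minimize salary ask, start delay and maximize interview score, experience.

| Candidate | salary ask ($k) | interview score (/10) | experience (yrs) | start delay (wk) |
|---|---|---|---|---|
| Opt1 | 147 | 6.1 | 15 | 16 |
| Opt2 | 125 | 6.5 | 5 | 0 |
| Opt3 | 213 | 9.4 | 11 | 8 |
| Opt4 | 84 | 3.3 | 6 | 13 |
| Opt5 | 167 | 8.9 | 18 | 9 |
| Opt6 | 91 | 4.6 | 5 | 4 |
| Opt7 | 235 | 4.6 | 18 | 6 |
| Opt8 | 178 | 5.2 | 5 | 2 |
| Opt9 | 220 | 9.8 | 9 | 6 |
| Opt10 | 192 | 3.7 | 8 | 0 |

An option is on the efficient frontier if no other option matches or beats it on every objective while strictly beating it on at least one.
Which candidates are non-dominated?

Opt1: not dominated.
Opt2: not dominated.
Opt3: not dominated.
Opt4: not dominated (best salary ask).
Opt5: not dominated.
Opt6: not dominated.
Opt7: not dominated.
Opt8: dominated by Opt2 (salary ask 125≤178, interview score 6.5≥5.2, experience 5≥5, start delay 0≤2).
Opt9: not dominated (best interview score).
Opt10: not dominated.

Opt1, Opt2, Opt3, Opt4, Opt5, Opt6, Opt7, Opt9, Opt10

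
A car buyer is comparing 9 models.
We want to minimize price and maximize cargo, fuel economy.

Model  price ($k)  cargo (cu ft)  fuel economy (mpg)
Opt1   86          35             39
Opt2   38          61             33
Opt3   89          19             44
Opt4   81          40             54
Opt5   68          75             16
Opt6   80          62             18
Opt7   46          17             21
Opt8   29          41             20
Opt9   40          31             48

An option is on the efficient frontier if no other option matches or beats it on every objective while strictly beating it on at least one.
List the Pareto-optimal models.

Opt1: dominated by Opt4 (price 81≤86, cargo 40≥35, fuel economy 54≥39).
Opt2: not dominated.
Opt3: dominated by Opt4 (price 81≤89, cargo 40≥19, fuel economy 54≥44).
Opt4: not dominated (best fuel economy).
Opt5: not dominated (best cargo).
Opt6: not dominated.
Opt7: dominated by Opt2 (price 38≤46, cargo 61≥17, fuel economy 33≥21).
Opt8: not dominated (best price).
Opt9: not dominated.

Opt2, Opt4, Opt5, Opt6, Opt8, Opt9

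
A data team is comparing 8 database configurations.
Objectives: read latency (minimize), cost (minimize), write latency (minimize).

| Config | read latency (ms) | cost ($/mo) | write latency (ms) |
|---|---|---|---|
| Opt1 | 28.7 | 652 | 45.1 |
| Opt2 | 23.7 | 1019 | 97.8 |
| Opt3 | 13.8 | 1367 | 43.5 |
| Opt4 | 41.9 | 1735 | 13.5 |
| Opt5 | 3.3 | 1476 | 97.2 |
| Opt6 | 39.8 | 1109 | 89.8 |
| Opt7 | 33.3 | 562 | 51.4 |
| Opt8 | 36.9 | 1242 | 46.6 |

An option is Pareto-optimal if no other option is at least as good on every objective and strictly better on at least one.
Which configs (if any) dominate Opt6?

Opt1: read latency 28.7≤39.8, cost 652≤1109, write latency 45.1≤89.8 — dominates Opt6.
Opt7: read latency 33.3≤39.8, cost 562≤1109, write latency 51.4≤89.8 — dominates Opt6.
Others (Opt2, Opt3, Opt4, Opt5, Opt8) are each worse than Opt6 on at least one objective.

Opt1, Opt7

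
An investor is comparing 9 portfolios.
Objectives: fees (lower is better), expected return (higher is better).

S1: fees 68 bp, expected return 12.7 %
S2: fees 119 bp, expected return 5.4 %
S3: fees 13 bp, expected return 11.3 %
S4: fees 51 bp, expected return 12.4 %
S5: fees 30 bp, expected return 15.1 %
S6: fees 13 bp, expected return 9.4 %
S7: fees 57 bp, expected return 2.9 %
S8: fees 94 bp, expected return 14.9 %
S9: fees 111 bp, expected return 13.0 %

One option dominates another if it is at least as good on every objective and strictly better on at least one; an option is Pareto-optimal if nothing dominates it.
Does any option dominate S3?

S1: worse on fees (68 vs 13).
S2: worse on fees (119 vs 13).
S4: worse on fees (51 vs 13).
S5: worse on fees (30 vs 13).
S6: worse on expected return (9.4 vs 11.3).
S7: worse on fees (57 vs 13).
S8: worse on fees (94 vs 13).
S9: worse on fees (111 vs 13).
No option is at least as good as S3 on every objective and strictly better on one.

No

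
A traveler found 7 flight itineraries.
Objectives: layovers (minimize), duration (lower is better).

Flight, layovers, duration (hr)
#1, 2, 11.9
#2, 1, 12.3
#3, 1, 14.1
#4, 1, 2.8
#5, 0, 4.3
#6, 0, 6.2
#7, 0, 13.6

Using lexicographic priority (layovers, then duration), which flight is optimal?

#5

First minimize layovers: best is 0, kept {#5, #6, #7}.
Then minimize duration: best is 4.3, kept {#5}.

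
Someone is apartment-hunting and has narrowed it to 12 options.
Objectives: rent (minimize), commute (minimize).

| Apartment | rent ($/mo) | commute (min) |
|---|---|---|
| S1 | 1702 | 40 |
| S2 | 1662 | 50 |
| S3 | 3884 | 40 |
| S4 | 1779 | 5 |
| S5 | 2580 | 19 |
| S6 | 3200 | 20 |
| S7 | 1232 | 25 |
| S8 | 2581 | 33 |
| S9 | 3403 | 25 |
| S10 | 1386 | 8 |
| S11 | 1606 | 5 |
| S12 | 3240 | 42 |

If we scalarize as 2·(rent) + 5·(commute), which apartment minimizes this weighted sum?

S1: 2·1702 + 5·40 = 3604
S2: 2·1662 + 5·50 = 3574
S3: 2·3884 + 5·40 = 7968
S4: 2·1779 + 5·5 = 3583
S5: 2·2580 + 5·19 = 5255
S6: 2·3200 + 5·20 = 6500
S7: 2·1232 + 5·25 = 2589
S8: 2·2581 + 5·33 = 5327
S9: 2·3403 + 5·25 = 6931
S10: 2·1386 + 5·8 = 2812
S11: 2·1606 + 5·5 = 3237
S12: 2·3240 + 5·42 = 6690
Lowest: S7 at 2589.

S7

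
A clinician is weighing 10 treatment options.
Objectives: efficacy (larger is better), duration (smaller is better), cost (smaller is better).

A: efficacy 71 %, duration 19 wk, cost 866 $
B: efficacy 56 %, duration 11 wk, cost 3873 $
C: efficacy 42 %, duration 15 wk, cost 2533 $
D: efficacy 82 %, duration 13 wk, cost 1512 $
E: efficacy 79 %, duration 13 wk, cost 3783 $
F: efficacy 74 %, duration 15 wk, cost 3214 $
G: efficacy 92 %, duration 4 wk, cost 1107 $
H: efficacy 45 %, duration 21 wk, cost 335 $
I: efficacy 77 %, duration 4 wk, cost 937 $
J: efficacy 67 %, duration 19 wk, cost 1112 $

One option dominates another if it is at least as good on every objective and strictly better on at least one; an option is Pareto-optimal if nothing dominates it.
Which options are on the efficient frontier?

A: not dominated.
B: dominated by G (efficacy 92≥56, duration 4≤11, cost 1107≤3873).
C: dominated by D (efficacy 82≥42, duration 13≤15, cost 1512≤2533).
D: dominated by G (efficacy 92≥82, duration 4≤13, cost 1107≤1512).
E: dominated by D (efficacy 82≥79, duration 13≤13, cost 1512≤3783).
F: dominated by D (efficacy 82≥74, duration 13≤15, cost 1512≤3214).
G: not dominated (best efficacy).
H: not dominated (best cost).
I: not dominated.
J: dominated by A (efficacy 71≥67, duration 19≤19, cost 866≤1112).

A, G, H, I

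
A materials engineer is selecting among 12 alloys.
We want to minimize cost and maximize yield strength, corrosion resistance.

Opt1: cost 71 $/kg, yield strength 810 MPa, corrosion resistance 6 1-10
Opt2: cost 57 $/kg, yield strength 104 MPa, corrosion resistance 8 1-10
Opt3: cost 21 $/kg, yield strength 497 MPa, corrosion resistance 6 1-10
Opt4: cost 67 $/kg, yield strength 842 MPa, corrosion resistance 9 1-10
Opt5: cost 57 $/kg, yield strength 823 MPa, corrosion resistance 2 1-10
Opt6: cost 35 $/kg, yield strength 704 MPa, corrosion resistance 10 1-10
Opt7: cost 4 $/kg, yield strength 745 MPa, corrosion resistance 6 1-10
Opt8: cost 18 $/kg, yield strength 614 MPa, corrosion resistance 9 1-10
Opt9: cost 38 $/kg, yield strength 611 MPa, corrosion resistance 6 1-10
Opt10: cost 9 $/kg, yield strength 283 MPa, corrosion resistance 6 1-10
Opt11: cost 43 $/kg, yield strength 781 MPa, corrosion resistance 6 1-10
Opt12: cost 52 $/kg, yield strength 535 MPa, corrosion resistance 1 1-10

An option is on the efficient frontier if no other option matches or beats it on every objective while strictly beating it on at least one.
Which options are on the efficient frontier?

Opt4, Opt5, Opt6, Opt7, Opt8, Opt11

Opt1: dominated by Opt4 (cost 67≤71, yield strength 842≥810, corrosion resistance 9≥6).
Opt2: dominated by Opt6 (cost 35≤57, yield strength 704≥104, corrosion resistance 10≥8).
Opt3: dominated by Opt7 (cost 4≤21, yield strength 745≥497, corrosion resistance 6≥6).
Opt4: not dominated (best yield strength).
Opt5: not dominated.
Opt6: not dominated (best corrosion resistance).
Opt7: not dominated (best cost).
Opt8: not dominated.
Opt9: dominated by Opt6 (cost 35≤38, yield strength 704≥611, corrosion resistance 10≥6).
Opt10: dominated by Opt7 (cost 4≤9, yield strength 745≥283, corrosion resistance 6≥6).
Opt11: not dominated.
Opt12: dominated by Opt6 (cost 35≤52, yield strength 704≥535, corrosion resistance 10≥1).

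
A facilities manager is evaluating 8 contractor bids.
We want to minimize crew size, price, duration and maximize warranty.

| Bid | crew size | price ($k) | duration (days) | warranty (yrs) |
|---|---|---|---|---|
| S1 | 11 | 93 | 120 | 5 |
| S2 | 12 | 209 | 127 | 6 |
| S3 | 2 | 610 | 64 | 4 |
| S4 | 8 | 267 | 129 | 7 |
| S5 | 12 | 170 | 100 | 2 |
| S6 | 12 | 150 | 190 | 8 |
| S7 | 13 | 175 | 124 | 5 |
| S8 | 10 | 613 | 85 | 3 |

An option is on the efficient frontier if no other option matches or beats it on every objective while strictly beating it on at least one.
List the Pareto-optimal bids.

S1, S2, S3, S4, S5, S6

S1: not dominated (best price).
S2: not dominated.
S3: not dominated (best crew size).
S4: not dominated.
S5: not dominated.
S6: not dominated (best warranty).
S7: dominated by S1 (crew size 11≤13, price 93≤175, duration 120≤124, warranty 5≥5).
S8: dominated by S3 (crew size 2≤10, price 610≤613, duration 64≤85, warranty 4≥3).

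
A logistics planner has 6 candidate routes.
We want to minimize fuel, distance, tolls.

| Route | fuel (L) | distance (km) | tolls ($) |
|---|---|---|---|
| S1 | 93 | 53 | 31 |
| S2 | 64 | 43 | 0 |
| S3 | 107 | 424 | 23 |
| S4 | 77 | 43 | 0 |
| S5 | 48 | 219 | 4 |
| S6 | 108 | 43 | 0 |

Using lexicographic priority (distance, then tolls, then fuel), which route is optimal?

S2

First minimize distance: best is 43, kept {S2, S4, S6}.
Then minimize tolls: best is 0, kept {S2, S4, S6}.
Then minimize fuel: best is 64, kept {S2}.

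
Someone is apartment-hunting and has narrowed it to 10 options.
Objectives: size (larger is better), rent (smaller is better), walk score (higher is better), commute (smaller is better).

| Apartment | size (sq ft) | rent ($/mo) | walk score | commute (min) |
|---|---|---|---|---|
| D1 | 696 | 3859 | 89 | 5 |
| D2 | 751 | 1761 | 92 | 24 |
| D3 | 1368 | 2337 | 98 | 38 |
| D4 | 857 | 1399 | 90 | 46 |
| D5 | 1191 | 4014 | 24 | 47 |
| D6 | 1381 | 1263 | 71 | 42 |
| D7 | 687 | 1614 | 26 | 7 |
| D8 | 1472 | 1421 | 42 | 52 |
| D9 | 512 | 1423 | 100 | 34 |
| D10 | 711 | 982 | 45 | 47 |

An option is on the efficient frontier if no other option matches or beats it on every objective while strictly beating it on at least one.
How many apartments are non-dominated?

9

D1: not dominated (best commute).
D2: not dominated.
D3: not dominated.
D4: not dominated.
D5: dominated by D3 (size 1368≥1191, rent 2337≤4014, walk score 98≥24, commute 38≤47).
D6: not dominated.
D7: not dominated.
D8: not dominated (best size).
D9: not dominated (best walk score).
D10: not dominated (best rent).
Pareto-optimal: D1, D2, D3, D4, D6, D7, D8, D9, D10 → 9.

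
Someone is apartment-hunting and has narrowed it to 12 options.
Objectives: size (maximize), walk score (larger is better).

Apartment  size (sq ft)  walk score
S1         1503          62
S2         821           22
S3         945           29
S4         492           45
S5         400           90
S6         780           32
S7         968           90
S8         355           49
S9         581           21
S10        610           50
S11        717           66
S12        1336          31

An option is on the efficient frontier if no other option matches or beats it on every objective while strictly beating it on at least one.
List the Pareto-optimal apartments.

S1: not dominated (best size).
S2: dominated by S1 (size 1503≥821, walk score 62≥22).
S3: dominated by S1 (size 1503≥945, walk score 62≥29).
S4: dominated by S1 (size 1503≥492, walk score 62≥45).
S5: dominated by S7 (size 968≥400, walk score 90≥90).
S6: dominated by S1 (size 1503≥780, walk score 62≥32).
S7: not dominated.
S8: dominated by S1 (size 1503≥355, walk score 62≥49).
S9: dominated by S1 (size 1503≥581, walk score 62≥21).
S10: dominated by S1 (size 1503≥610, walk score 62≥50).
S11: dominated by S7 (size 968≥717, walk score 90≥66).
S12: dominated by S1 (size 1503≥1336, walk score 62≥31).

S1, S7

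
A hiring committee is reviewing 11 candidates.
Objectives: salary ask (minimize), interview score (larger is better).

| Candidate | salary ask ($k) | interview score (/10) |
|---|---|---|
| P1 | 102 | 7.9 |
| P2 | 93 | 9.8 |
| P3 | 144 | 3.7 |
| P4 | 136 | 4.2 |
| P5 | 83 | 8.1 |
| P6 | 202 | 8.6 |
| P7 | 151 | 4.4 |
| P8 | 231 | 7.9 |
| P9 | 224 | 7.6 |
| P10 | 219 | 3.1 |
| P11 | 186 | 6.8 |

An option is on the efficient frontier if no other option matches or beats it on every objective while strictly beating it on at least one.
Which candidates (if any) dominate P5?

none

P1: worse on salary ask (102 vs 83).
P2: worse on salary ask (93 vs 83).
P3: worse on salary ask (144 vs 83).
P4: worse on salary ask (136 vs 83).
P6: worse on salary ask (202 vs 83).
P7: worse on salary ask (151 vs 83).
P8: worse on salary ask (231 vs 83).
P9: worse on salary ask (224 vs 83).
P10: worse on salary ask (219 vs 83).
P11: worse on salary ask (186 vs 83).
No option dominates P5.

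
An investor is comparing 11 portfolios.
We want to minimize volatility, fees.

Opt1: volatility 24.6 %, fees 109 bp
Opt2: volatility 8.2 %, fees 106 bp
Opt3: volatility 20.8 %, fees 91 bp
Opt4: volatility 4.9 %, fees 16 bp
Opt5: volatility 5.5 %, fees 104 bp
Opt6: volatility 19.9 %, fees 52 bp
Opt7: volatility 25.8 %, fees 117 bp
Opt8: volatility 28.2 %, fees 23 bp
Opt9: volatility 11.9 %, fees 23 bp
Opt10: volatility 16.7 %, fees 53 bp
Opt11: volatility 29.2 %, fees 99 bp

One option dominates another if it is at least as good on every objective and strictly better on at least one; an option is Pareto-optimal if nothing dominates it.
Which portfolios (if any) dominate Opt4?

Opt1: worse on volatility (24.6 vs 4.9).
Opt2: worse on volatility (8.2 vs 4.9).
Opt3: worse on volatility (20.8 vs 4.9).
Opt5: worse on volatility (5.5 vs 4.9).
Opt6: worse on volatility (19.9 vs 4.9).
Opt7: worse on volatility (25.8 vs 4.9).
Opt8: worse on volatility (28.2 vs 4.9).
Opt9: worse on volatility (11.9 vs 4.9).
Opt10: worse on volatility (16.7 vs 4.9).
Opt11: worse on volatility (29.2 vs 4.9).
No option dominates Opt4.

none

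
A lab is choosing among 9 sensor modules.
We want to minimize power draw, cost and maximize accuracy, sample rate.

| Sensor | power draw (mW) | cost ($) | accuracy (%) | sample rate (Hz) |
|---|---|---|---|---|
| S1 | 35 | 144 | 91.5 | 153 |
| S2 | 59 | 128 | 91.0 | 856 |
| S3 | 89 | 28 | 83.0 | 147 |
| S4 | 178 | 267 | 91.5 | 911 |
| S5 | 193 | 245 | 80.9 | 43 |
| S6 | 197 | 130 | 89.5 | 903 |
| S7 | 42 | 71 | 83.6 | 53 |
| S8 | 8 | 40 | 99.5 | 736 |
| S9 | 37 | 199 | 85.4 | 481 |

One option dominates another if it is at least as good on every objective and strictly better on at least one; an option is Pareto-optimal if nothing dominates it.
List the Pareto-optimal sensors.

S2, S3, S4, S6, S8

S1: dominated by S8 (power draw 8≤35, cost 40≤144, accuracy 99.5≥91.5, sample rate 736≥153).
S2: not dominated.
S3: not dominated (best cost).
S4: not dominated (best sample rate).
S5: dominated by S1 (power draw 35≤193, cost 144≤245, accuracy 91.5≥80.9, sample rate 153≥43).
S6: not dominated.
S7: dominated by S8 (power draw 8≤42, cost 40≤71, accuracy 99.5≥83.6, sample rate 736≥53).
S8: not dominated (best power draw).
S9: dominated by S8 (power draw 8≤37, cost 40≤199, accuracy 99.5≥85.4, sample rate 736≥481).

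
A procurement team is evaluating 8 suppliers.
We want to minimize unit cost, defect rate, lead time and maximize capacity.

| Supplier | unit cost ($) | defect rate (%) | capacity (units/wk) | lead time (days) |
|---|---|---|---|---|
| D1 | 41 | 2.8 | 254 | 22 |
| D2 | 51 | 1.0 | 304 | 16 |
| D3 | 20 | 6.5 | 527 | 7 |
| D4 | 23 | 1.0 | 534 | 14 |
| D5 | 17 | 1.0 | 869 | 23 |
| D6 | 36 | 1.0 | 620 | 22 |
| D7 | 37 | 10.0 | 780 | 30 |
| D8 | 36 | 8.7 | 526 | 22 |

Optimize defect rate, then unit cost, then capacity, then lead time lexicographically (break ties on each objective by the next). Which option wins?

D5

First minimize defect rate: best is 1.0, kept {D2, D4, D5, D6}.
Then minimize unit cost: best is 17, kept {D5}.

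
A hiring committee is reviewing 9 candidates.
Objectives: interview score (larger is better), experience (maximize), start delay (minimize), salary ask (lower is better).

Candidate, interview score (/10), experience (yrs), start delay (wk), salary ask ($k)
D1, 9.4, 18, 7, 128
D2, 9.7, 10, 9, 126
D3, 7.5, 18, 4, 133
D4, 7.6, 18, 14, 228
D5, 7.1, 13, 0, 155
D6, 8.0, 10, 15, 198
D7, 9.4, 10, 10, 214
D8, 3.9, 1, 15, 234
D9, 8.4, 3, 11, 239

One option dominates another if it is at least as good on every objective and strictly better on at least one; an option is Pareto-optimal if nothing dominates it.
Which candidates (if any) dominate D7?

D1, D2

D1: interview score 9.4≥9.4, experience 18≥10, start delay 7≤10, salary ask 128≤214 — dominates D7.
D2: interview score 9.7≥9.4, experience 10≥10, start delay 9≤10, salary ask 126≤214 — dominates D7.
Others (D3, D4, D5, D6, D8, D9) are each worse than D7 on at least one objective.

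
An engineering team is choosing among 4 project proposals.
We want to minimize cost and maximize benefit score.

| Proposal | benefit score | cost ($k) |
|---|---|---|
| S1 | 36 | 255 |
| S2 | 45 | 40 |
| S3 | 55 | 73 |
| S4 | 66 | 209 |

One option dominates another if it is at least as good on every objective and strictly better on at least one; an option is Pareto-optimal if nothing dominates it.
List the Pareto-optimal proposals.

S2, S3, S4

S1: dominated by S2 (benefit score 45≥36, cost 40≤255).
S2: not dominated (best cost).
S3: not dominated.
S4: not dominated (best benefit score).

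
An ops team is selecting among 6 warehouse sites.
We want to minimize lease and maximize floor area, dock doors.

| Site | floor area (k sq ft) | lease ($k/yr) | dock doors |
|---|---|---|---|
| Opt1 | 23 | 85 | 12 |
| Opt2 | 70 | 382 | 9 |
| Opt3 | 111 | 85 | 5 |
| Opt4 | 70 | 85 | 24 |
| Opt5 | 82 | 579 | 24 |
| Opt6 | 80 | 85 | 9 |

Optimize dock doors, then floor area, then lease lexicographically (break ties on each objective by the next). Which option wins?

First maximize dock doors: best is 24, kept {Opt4, Opt5}.
Then maximize floor area: best is 82, kept {Opt5}.

Opt5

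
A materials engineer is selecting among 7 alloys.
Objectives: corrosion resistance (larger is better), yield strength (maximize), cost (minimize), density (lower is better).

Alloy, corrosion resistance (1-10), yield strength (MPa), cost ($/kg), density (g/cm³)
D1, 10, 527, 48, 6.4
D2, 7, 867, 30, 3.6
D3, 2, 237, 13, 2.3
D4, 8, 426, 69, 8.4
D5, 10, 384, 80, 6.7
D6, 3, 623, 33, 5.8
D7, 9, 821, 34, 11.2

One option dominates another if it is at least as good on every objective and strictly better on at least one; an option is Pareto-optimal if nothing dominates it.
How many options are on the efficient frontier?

D1: not dominated.
D2: not dominated (best yield strength).
D3: not dominated (best cost).
D4: dominated by D1 (corrosion resistance 10≥8, yield strength 527≥426, cost 48≤69, density 6.4≤8.4).
D5: dominated by D1 (corrosion resistance 10≥10, yield strength 527≥384, cost 48≤80, density 6.4≤6.7).
D6: dominated by D2 (corrosion resistance 7≥3, yield strength 867≥623, cost 30≤33, density 3.6≤5.8).
D7: not dominated.
Pareto-optimal: D1, D2, D3, D7 → 4.

4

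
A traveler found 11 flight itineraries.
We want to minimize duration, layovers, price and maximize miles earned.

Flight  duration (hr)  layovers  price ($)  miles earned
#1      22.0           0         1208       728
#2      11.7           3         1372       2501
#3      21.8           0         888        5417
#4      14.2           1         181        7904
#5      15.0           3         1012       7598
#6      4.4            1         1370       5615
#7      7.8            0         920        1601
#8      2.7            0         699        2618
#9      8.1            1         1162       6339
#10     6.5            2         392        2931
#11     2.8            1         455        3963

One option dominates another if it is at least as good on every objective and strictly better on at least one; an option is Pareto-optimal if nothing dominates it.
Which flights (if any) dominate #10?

none

#1: worse on duration (22.0 vs 6.5).
#2: worse on duration (11.7 vs 6.5).
#3: worse on duration (21.8 vs 6.5).
#4: worse on duration (14.2 vs 6.5).
#5: worse on duration (15.0 vs 6.5).
#6: worse on price (1370 vs 392).
#7: worse on duration (7.8 vs 6.5).
#8: worse on price (699 vs 392).
#9: worse on duration (8.1 vs 6.5).
#11: worse on price (455 vs 392).
No option dominates #10.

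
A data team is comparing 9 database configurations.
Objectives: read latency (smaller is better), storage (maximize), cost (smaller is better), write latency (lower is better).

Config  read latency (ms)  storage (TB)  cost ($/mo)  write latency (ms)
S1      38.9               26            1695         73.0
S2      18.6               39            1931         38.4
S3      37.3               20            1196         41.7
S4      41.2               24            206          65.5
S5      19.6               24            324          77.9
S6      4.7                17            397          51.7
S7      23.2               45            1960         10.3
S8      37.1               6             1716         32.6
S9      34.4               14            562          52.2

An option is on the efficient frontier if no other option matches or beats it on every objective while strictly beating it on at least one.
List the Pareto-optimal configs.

S1: not dominated.
S2: not dominated.
S3: not dominated.
S4: not dominated (best cost).
S5: not dominated.
S6: not dominated (best read latency).
S7: not dominated (best storage).
S8: not dominated.
S9: dominated by S6 (read latency 4.7≤34.4, storage 17≥14, cost 397≤562, write latency 51.7≤52.2).

S1, S2, S3, S4, S5, S6, S7, S8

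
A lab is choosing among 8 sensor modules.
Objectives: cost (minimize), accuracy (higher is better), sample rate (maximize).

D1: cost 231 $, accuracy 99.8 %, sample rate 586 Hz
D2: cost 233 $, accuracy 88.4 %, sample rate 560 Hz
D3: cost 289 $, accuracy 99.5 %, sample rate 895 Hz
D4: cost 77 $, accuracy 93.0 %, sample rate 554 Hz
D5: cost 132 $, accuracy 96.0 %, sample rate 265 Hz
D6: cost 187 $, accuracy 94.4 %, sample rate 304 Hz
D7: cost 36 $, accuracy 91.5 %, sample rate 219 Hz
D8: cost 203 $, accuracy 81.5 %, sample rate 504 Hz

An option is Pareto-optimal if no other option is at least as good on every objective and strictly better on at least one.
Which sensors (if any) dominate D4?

D1: worse on cost (231 vs 77).
D2: worse on cost (233 vs 77).
D3: worse on cost (289 vs 77).
D5: worse on cost (132 vs 77).
D6: worse on cost (187 vs 77).
D7: worse on accuracy (91.5 vs 93.0).
D8: worse on cost (203 vs 77).
No option dominates D4.

none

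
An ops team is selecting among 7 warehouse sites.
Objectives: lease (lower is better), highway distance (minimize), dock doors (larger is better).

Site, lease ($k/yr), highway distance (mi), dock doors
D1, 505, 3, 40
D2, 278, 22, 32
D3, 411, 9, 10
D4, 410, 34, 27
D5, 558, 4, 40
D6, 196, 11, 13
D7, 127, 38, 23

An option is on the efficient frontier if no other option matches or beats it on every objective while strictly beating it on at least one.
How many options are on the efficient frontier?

D1: not dominated (best highway distance).
D2: not dominated.
D3: not dominated.
D4: dominated by D2 (lease 278≤410, highway distance 22≤34, dock doors 32≥27).
D5: dominated by D1 (lease 505≤558, highway distance 3≤4, dock doors 40≥40).
D6: not dominated.
D7: not dominated (best lease).
Pareto-optimal: D1, D2, D3, D6, D7 → 5.

5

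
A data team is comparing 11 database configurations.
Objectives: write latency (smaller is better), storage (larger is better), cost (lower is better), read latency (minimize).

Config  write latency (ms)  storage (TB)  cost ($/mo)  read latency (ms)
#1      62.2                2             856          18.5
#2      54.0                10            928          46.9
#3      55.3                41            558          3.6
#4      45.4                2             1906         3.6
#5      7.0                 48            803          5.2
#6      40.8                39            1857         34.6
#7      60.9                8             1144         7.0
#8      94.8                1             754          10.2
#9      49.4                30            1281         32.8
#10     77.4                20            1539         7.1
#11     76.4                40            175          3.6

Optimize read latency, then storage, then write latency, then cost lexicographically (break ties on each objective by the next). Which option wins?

First minimize read latency: best is 3.6, kept {#3, #4, #11}.
Then maximize storage: best is 41, kept {#3}.

#3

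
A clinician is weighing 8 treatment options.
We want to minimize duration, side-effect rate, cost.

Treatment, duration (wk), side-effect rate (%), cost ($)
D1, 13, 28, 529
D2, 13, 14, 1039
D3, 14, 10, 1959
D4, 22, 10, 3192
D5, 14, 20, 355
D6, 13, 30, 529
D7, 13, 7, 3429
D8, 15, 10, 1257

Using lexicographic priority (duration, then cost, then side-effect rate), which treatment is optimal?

D1

First minimize duration: best is 13, kept {D1, D2, D6, D7}.
Then minimize cost: best is 529, kept {D1, D6}.
Then minimize side-effect rate: best is 28, kept {D1}.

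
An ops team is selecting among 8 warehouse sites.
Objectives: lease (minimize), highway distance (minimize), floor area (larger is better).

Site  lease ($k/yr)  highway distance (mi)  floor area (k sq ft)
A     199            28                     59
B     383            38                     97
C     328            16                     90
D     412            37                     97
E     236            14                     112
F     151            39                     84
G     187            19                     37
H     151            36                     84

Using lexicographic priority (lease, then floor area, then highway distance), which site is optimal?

H

First minimize lease: best is 151, kept {F, H}.
Then maximize floor area: best is 84, kept {F, H}.
Then minimize highway distance: best is 36, kept {H}.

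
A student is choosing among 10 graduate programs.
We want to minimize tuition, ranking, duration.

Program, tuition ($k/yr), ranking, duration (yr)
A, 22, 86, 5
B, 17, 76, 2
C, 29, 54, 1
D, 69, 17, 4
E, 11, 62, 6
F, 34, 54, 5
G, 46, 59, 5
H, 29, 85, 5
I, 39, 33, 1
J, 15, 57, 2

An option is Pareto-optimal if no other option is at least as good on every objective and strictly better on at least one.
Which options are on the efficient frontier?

A: dominated by B (tuition 17≤22, ranking 76≤86, duration 2≤5).
B: dominated by J (tuition 15≤17, ranking 57≤76, duration 2≤2).
C: not dominated.
D: not dominated (best ranking).
E: not dominated (best tuition).
F: dominated by C (tuition 29≤34, ranking 54≤54, duration 1≤5).
G: dominated by C (tuition 29≤46, ranking 54≤59, duration 1≤5).
H: dominated by B (tuition 17≤29, ranking 76≤85, duration 2≤5).
I: not dominated.
J: not dominated.

C, D, E, I, J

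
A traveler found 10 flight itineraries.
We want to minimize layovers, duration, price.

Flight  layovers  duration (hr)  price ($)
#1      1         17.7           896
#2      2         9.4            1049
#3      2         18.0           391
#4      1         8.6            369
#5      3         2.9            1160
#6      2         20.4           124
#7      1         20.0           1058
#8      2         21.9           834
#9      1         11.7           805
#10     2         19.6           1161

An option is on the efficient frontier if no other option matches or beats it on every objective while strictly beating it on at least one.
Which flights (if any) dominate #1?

#4: layovers 1≤1, duration 8.6≤17.7, price 369≤896 — dominates #1.
#9: layovers 1≤1, duration 11.7≤17.7, price 805≤896 — dominates #1.
Others (#2, #3, #5, #6, #7, #8, #10) are each worse than #1 on at least one objective.

#4, #9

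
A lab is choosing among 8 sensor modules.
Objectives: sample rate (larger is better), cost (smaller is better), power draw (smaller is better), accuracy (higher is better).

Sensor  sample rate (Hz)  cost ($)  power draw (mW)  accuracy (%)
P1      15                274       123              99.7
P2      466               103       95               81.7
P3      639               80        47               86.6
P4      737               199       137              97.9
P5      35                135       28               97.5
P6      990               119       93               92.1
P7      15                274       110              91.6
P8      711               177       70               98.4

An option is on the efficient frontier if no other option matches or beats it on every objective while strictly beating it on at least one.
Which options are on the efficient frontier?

P1: not dominated (best accuracy).
P2: dominated by P3 (sample rate 639≥466, cost 80≤103, power draw 47≤95, accuracy 86.6≥81.7).
P3: not dominated (best cost).
P4: not dominated.
P5: not dominated (best power draw).
P6: not dominated (best sample rate).
P7: dominated by P5 (sample rate 35≥15, cost 135≤274, power draw 28≤110, accuracy 97.5≥91.6).
P8: not dominated.

P1, P3, P4, P5, P6, P8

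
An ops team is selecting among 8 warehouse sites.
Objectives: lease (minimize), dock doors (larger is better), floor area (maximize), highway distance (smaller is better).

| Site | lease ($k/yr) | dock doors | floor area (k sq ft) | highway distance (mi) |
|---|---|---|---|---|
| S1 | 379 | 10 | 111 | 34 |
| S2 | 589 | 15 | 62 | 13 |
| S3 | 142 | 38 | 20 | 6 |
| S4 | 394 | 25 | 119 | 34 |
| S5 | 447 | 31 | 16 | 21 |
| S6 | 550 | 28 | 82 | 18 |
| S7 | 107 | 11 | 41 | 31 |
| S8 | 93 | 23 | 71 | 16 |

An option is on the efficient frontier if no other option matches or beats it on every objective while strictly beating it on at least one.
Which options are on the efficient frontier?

S1: not dominated.
S2: not dominated.
S3: not dominated (best dock doors).
S4: not dominated (best floor area).
S5: dominated by S3 (lease 142≤447, dock doors 38≥31, floor area 20≥16, highway distance 6≤21).
S6: not dominated.
S7: dominated by S8 (lease 93≤107, dock doors 23≥11, floor area 71≥41, highway distance 16≤31).
S8: not dominated (best lease).

S1, S2, S3, S4, S6, S8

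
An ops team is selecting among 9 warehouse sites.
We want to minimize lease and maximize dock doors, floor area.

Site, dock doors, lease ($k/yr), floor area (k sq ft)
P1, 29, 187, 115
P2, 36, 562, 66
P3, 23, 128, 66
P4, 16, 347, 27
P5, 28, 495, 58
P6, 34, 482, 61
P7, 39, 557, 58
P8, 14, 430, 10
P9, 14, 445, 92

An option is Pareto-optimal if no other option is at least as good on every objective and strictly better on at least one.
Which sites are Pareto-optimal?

P1: not dominated (best floor area).
P2: not dominated.
P3: not dominated (best lease).
P4: dominated by P1 (dock doors 29≥16, lease 187≤347, floor area 115≥27).
P5: dominated by P1 (dock doors 29≥28, lease 187≤495, floor area 115≥58).
P6: not dominated.
P7: not dominated (best dock doors).
P8: dominated by P1 (dock doors 29≥14, lease 187≤430, floor area 115≥10).
P9: dominated by P1 (dock doors 29≥14, lease 187≤445, floor area 115≥92).

P1, P2, P3, P6, P7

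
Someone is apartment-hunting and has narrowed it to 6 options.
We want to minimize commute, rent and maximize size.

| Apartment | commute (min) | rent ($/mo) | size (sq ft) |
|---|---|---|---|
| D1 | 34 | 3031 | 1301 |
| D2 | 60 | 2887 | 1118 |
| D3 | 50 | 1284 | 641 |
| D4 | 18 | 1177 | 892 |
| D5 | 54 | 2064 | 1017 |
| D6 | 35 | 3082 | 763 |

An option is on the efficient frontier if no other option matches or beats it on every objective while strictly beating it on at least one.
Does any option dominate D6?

Yes

D1 vs D6: commute 34≤35, rent 3031≤3082, size 1301≥763 — D1 is at least as good on every objective and strictly better on at least one, so D1 dominates D6.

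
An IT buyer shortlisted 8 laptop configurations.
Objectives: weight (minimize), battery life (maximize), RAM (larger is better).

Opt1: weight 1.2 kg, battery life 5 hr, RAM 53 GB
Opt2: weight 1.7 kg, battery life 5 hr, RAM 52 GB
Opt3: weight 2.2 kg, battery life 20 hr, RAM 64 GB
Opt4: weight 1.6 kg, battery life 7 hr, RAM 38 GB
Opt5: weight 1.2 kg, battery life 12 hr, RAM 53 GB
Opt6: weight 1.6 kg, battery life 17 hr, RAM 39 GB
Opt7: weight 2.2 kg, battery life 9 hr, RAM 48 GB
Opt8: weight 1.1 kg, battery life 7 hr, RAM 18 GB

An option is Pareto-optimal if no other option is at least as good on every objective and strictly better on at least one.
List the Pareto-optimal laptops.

Opt1: dominated by Opt5 (weight 1.2≤1.2, battery life 12≥5, RAM 53≥53).
Opt2: dominated by Opt1 (weight 1.2≤1.7, battery life 5≥5, RAM 53≥52).
Opt3: not dominated (best battery life).
Opt4: dominated by Opt5 (weight 1.2≤1.6, battery life 12≥7, RAM 53≥38).
Opt5: not dominated.
Opt6: not dominated.
Opt7: dominated by Opt3 (weight 2.2≤2.2, battery life 20≥9, RAM 64≥48).
Opt8: not dominated (best weight).

Opt3, Opt5, Opt6, Opt8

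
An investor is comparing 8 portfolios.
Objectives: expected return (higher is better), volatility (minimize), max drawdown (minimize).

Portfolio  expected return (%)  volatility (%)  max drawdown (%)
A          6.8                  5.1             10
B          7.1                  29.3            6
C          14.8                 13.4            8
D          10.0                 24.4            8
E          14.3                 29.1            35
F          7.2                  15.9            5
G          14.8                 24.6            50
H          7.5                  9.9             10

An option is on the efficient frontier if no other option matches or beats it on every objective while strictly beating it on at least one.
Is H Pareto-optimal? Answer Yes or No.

A: worse on expected return (6.8 vs 7.5).
B: worse on expected return (7.1 vs 7.5).
C: worse on volatility (13.4 vs 9.9).
D: worse on volatility (24.4 vs 9.9).
E: worse on volatility (29.1 vs 9.9).
F: worse on expected return (7.2 vs 7.5).
G: worse on volatility (24.6 vs 9.9).
No option is at least as good as H on every objective and strictly better on one.

Yes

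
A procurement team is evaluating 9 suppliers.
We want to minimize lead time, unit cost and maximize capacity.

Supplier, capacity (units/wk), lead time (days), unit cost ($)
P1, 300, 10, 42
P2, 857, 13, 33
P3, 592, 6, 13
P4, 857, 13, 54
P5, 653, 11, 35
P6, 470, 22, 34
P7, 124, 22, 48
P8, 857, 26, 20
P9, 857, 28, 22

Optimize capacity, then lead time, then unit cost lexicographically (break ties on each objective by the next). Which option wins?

P2

First maximize capacity: best is 857, kept {P2, P4, P8, P9}.
Then minimize lead time: best is 13, kept {P2, P4}.
Then minimize unit cost: best is 33, kept {P2}.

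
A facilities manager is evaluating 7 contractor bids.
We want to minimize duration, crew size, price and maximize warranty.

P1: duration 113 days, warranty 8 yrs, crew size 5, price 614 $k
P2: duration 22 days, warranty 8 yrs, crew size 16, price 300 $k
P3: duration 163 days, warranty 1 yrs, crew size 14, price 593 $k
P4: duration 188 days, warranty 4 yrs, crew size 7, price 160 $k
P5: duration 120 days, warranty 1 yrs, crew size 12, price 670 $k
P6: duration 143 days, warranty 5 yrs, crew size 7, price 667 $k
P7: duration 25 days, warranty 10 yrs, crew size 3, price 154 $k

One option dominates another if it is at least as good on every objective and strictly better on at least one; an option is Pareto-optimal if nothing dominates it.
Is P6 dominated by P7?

Yes

P7 vs P6: duration 25≤143, warranty 10≥5, crew size 3≤7, price 154≤667 — P7 is at least as good on every objective with at least one strict improvement.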